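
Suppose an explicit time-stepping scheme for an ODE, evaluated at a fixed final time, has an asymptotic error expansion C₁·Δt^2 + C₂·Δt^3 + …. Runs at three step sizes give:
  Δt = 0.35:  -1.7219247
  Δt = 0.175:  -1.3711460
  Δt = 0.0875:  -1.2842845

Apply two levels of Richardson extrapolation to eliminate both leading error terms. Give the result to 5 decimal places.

-1.25549

First eliminate the Δt^2 term (factor 2^2 = 4):
  B₁ = (4·(-1.3711460) − (-1.7219247))/3 = -1.2542198
  B₂ = (4·(-1.2842845) − (-1.3711460))/3 = -1.2553307
Then eliminate the Δt^3 term (factor 2^3 = 8):
  (8·(-1.2553307) − (-1.2542198))/7 = -1.2554894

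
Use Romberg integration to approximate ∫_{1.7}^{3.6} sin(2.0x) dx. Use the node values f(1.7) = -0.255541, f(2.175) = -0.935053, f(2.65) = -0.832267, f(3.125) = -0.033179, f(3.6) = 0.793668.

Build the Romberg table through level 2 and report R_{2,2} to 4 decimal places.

-0.7854

R_{0,0} (trapezoid, 1 panel, h=1.9000): 0.511221
R_{1,0} (trapezoid, 2 panels, h=0.9500): -0.535043
R_{2,0} (trapezoid, 4 panels, h=0.4750): -0.727432
R_{1,1} = -0.535043 + (-0.535043 − 0.511221)/3 = -0.883798
R_{2,1} = -0.727432 + (-0.727432 − (-0.535043))/3 = -0.791562
R_{2,2} = -0.791562 + (-0.791562 − (-0.883798))/15 = -0.785413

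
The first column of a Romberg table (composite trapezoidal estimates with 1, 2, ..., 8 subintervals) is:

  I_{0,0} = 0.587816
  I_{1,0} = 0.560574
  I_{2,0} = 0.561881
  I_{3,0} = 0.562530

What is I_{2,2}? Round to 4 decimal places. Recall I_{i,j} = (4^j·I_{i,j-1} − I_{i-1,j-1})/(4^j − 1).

Richardson extrapolation on the trapezoidal column (denominator 4−1=3):
I_{1,1} = (4·0.560574 − 0.587816) / 3 = 0.551493
I_{2,1} = 0.561881 + (0.561881 − 0.560574)/3 = 0.562317
I_{2,2} = (16·0.562317 − 0.551493) / 15 = 0.563039

0.5630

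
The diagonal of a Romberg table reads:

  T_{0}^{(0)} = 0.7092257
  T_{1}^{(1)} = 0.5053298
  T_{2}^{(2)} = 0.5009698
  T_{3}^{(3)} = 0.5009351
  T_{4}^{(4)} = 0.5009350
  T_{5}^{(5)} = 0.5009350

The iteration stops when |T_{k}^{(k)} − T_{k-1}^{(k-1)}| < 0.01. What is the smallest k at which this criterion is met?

|T_{1}^{(1)} − T_{0}^{(0)}| = 0.2038959 ≥ 0.01
|T_{2}^{(2)} − T_{1}^{(1)}| = 0.0043600 < 0.01

k = 2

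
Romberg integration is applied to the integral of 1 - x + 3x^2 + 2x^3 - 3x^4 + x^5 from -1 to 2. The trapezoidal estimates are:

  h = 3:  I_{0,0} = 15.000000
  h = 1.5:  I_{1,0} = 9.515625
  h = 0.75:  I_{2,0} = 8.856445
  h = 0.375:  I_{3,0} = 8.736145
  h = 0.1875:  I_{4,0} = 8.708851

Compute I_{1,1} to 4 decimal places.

7.6875

Richardson extrapolation on the trapezoidal column (denominator 4−1=3):
I_{1,1} = 9.515625 + (9.515625 − 15.000000)/3 = 7.687500
(Column j=1 coincides with Simpson's rule on the same nodes.)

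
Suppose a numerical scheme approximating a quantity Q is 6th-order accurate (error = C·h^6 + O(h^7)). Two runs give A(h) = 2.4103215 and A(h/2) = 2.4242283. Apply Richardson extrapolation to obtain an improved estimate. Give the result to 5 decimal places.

The leading error scales as h^6; refining by a factor of 2 reduces it by 2^6 = 64.
Extrapolated value = (64·A(h/2) − A(h)) / (64 − 1)
= (64·2.4242283 − 2.4103215) / 63
= 152.7402897 / 63 = 2.4244490

2.42445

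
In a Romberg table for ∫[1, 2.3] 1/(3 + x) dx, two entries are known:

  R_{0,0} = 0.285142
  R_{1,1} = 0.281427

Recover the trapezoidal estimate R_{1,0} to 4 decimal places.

0.2824

From R_{1,1} = (4·R_{1,0} − R_{0,0})/3, solve for R_{1,0}:
4·R_{1,0} = 3·0.281427 + 0.285142 = 1.129423
R_{1,0} = 0.282356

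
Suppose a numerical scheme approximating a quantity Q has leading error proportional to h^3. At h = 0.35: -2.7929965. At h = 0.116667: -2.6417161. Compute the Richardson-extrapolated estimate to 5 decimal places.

-2.63590

The leading error scales as h^3; refining by a factor of 3 reduces it by 3^3 = 27.
Extrapolated value = (27·A(h/3) − A(h)) / (27 − 1)
= (27·(-2.6417161) − (-2.7929965)) / 26
= -68.5333382 / 26 = -2.6358976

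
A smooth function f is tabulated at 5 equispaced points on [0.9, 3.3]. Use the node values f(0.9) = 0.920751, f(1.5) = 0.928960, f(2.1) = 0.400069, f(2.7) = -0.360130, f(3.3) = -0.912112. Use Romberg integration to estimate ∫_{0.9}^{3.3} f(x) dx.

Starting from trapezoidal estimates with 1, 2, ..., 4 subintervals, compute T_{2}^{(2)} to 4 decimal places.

T_{0}^{(0)} (trapezoid, 1 panel, h=2.4000): 0.010367
T_{1}^{(0)} (trapezoid, 2 panels, h=1.2000): 0.485266
T_{2}^{(0)} (trapezoid, 4 panels, h=0.6000): 0.583931
T_{1}^{(1)} = 0.485266 + (0.485266 − 0.010367)/3 = 0.643566
T_{2}^{(1)} = 0.583931 + (0.583931 − 0.485266)/3 = 0.616819
T_{2}^{(2)} = 0.616819 + (0.616819 − 0.643566)/15 = 0.615036

0.6150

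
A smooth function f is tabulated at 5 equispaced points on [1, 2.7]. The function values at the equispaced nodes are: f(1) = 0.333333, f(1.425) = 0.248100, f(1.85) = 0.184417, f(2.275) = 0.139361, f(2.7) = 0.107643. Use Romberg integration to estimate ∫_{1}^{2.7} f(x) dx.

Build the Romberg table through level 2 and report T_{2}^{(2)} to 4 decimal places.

T_{0}^{(0)} (trapezoid, 1 panel, h=1.7000): 0.374830
T_{1}^{(0)} (trapezoid, 2 panels, h=0.8500): 0.344169
T_{2}^{(0)} (trapezoid, 4 panels, h=0.4250): 0.336756
T_{1}^{(1)} = 0.344169 + (0.344169 − 0.374830)/3 = 0.333949
T_{2}^{(1)} = 0.336756 + (0.336756 − 0.344169)/3 = 0.334285
T_{2}^{(2)} = 0.334285 + (0.334285 − 0.333949)/15 = 0.334307

0.3343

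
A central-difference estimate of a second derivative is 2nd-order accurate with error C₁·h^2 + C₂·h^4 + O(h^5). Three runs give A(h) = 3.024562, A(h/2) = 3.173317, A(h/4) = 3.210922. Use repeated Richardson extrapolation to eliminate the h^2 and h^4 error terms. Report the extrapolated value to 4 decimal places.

First eliminate the h^2 term (factor 2^2 = 4):
  B₁ = (4·3.173317 − 3.024562)/3 = 3.222902
  B₂ = (4·3.210922 − 3.173317)/3 = 3.223457
Then eliminate the h^4 term (factor 2^4 = 16):
  (16·3.223457 − 3.222902)/15 = 3.223494

3.2235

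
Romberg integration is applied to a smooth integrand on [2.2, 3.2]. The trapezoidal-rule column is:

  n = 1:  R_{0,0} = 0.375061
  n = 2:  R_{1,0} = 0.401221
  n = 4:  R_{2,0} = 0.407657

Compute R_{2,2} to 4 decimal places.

0.4098

R_{1,1} = 0.401221 + (0.401221 − 0.375061)/3 = 0.409941
R_{2,1} = 0.407657 + (0.407657 − 0.401221)/3 = 0.409802
R_{2,2} = 0.409802 + (0.409802 − 0.409941)/15 = 0.409793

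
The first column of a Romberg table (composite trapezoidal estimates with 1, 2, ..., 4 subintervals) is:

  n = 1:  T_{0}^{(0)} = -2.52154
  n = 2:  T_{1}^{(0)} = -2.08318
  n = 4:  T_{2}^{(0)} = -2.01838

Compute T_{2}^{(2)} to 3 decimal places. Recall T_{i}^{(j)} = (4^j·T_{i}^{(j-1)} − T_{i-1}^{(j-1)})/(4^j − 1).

-2.001

T_{1}^{(1)} = -2.08318 + (-2.08318 − (-2.52154))/3 = -1.93706
T_{2}^{(1)} = (4·(-2.01838) − (-2.08318)) / 3 = -1.99678
T_{2}^{(2)} = (16·(-1.99678) − (-1.93706)) / 15 = -2.00076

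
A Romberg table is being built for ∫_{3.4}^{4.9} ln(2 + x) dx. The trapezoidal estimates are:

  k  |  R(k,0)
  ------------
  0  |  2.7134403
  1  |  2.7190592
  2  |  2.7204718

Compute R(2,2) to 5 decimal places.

R(1,1) = 2.7190592 + (2.7190592 − 2.7134403)/3 = 2.7209322
R(2,1) = 2.7204718 + (2.7204718 − 2.7190592)/3 = 2.7209427
R(2,2) = (16·2.7209427 − 2.7209322) / 15 = 2.7209434

2.72094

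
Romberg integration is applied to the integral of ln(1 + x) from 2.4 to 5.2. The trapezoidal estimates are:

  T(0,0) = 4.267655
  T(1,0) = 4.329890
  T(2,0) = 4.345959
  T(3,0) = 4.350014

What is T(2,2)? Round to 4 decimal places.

4.3514

Richardson extrapolation on the trapezoidal column (denominator 4−1=3):
T(1,1) = 4.329890 + (4.329890 − 4.267655)/3 = 4.350635
T(2,1) = (4·4.345959 − 4.329890) / 3 = 4.351315
T(2,2) = (16·4.351315 − 4.350635) / 15 = 4.351360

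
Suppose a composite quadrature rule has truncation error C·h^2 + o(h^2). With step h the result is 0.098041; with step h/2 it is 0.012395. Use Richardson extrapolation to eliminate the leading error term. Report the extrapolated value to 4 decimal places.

-0.0162

The leading error scales as h^2; refining by a factor of 2 reduces it by 2^2 = 4.
Extrapolated value = (4·A(h/2) − A(h)) / (4 − 1)
= (4·0.012395 − 0.098041) / 3
= -0.048461 / 3 = -0.016154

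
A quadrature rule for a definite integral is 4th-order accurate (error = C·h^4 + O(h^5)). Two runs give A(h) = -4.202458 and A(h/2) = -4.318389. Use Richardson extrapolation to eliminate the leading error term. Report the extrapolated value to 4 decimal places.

The leading error scales as h^4; refining by a factor of 2 reduces it by 2^4 = 16.
Extrapolated value = (16·A(h/2) − A(h)) / (16 − 1)
= (16·(-4.318389) − (-4.202458)) / 15
= -64.891766 / 15 = -4.326118

-4.3261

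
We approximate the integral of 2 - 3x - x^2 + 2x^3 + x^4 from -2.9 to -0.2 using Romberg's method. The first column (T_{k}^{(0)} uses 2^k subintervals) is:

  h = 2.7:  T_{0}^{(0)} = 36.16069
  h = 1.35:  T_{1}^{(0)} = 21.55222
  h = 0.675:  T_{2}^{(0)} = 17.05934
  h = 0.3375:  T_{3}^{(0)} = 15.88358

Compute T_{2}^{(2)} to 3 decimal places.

Richardson extrapolation on the trapezoidal column (denominator 4−1=3):
T_{1}^{(1)} = 21.55222 + (21.55222 − 36.16069)/3 = 16.68273
T_{2}^{(1)} = 17.05934 + (17.05934 − 21.55222)/3 = 15.56171
T_{2}^{(2)} = 15.56171 + (15.56171 − 16.68273)/15 = 15.48698
(Column j=1 coincides with Simpson's rule on the same nodes.)

15.487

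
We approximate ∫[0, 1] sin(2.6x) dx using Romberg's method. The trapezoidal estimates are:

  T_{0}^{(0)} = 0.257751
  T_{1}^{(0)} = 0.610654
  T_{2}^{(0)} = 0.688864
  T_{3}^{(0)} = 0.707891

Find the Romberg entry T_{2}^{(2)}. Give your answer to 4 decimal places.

0.7140

T_{1}^{(1)} = (4·0.610654 − 0.257751) / 3 = 0.728288
T_{2}^{(1)} = 0.688864 + (0.688864 − 0.610654)/3 = 0.714934
T_{2}^{(2)} = 0.714934 + (0.714934 − 0.728288)/15 = 0.714044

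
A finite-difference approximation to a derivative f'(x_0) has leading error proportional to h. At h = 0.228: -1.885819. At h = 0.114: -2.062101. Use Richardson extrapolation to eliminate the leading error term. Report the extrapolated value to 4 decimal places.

-2.2384

The leading error scales as h; refining by a factor of 2 reduces it by 2^1 = 2.
Extrapolated value = (2·A(h/2) − A(h)) / (2 − 1)
= (2·(-2.062101) − (-1.885819)) / 1
= -2.238383 / 1 = -2.238383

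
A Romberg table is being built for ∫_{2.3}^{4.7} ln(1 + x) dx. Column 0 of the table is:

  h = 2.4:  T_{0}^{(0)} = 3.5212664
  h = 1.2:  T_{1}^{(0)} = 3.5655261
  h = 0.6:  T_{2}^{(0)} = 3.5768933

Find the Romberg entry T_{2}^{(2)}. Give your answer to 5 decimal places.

3.58071

T_{1}^{(1)} = 3.5655261 + (3.5655261 − 3.5212664)/3 = 3.5802793
T_{2}^{(1)} = (4·3.5768933 − 3.5655261) / 3 = 3.5806824
T_{2}^{(2)} = 3.5806824 + (3.5806824 − 3.5802793)/15 = 3.5807093
(Column j=1 coincides with Simpson's rule on the same nodes.)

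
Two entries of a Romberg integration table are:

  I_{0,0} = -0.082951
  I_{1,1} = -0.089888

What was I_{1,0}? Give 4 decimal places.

From I_{1,1} = (4·I_{1,0} − I_{0,0})/3, solve for I_{1,0}:
4·I_{1,0} = 3·(-0.089888) + (-0.082951) = -0.352615
I_{1,0} = -0.088154

-0.0882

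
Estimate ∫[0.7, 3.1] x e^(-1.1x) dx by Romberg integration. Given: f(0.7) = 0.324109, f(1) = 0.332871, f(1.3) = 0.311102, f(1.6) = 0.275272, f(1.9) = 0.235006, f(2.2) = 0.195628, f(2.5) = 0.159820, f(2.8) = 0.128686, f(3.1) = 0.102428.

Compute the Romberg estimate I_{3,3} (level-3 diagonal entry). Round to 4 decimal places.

0.5569

I_{0,0} (trapezoid, 1 panel, h=2.4000): 0.511844
I_{1,0} (trapezoid, 2 panels, h=1.2000): 0.537929
I_{2,0} (trapezoid, 4 panels, h=0.6000): 0.551518
I_{3,0} (trapezoid, 8 panels, h=0.3000): 0.555496
I_{1,1} = 0.537929 + (0.537929 − 0.511844)/3 = 0.546624
I_{2,1} = 0.551518 + (0.551518 − 0.537929)/3 = 0.556048
I_{3,1} = 0.555496 + (0.555496 − 0.551518)/3 = 0.556822
I_{2,2} = 0.556048 + (0.556048 − 0.546624)/15 = 0.556676
I_{3,2} = 0.556822 + (0.556822 − 0.556048)/15 = 0.556874
I_{3,3} = 0.556874 + (0.556874 − 0.556676)/63 = 0.556877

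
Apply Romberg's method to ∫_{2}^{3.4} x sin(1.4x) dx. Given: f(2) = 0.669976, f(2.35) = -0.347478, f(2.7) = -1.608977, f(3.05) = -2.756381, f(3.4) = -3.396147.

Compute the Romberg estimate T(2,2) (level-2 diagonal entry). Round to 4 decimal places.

-2.1422

T(0,0) (trapezoid, 1 panel, h=1.4000): -1.908320
T(1,0) (trapezoid, 2 panels, h=0.7000): -2.080444
T(2,0) (trapezoid, 4 panels, h=0.3500): -2.126573
T(1,1) = -2.080444 + (-2.080444 − (-1.908320))/3 = -2.137819
T(2,1) = -2.126573 + (-2.126573 − (-2.080444))/3 = -2.141949
T(2,2) = -2.141949 + (-2.141949 − (-2.137819))/15 = -2.142224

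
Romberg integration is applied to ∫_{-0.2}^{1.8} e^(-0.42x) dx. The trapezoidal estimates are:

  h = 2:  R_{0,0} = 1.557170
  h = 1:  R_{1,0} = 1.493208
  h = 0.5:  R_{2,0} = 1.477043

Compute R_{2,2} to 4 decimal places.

Richardson extrapolation on the trapezoidal column (denominator 4−1=3):
R_{1,1} = 1.493208 + (1.493208 − 1.557170)/3 = 1.471887
R_{2,1} = (4·1.477043 − 1.493208) / 3 = 1.471655
R_{2,2} = (16·1.471655 − 1.471887) / 15 = 1.471640
(Column j=1 coincides with Simpson's rule on the same nodes.)

1.4716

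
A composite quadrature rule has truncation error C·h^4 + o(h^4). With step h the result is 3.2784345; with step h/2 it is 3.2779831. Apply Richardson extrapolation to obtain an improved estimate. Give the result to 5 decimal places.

3.27795

The leading error scales as h^4; refining by a factor of 2 reduces it by 2^4 = 16.
Extrapolated value = (16·A(h/2) − A(h)) / (16 − 1)
= (16·3.2779831 − 3.2784345) / 15
= 49.1692951 / 15 = 3.2779530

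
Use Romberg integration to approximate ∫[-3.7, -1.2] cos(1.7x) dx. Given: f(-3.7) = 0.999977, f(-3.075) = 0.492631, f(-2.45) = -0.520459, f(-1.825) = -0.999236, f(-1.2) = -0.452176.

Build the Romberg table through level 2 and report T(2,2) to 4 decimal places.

T(0,0) (trapezoid, 1 panel, h=2.5000): 0.684751
T(1,0) (trapezoid, 2 panels, h=1.2500): -0.308198
T(2,0) (trapezoid, 4 panels, h=0.6250): -0.470727
T(1,1) = -0.308198 + (-0.308198 − 0.684751)/3 = -0.639181
T(2,1) = -0.470727 + (-0.470727 − (-0.308198))/3 = -0.524903
T(2,2) = -0.524903 + (-0.524903 − (-0.639181))/15 = -0.517284

-0.5173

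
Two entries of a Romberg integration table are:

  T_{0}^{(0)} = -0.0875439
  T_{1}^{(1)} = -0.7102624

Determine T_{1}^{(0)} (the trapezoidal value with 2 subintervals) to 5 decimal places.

From T_{1}^{(1)} = (4·T_{1}^{(0)} − T_{0}^{(0)})/3, solve for T_{1}^{(0)}:
4·T_{1}^{(0)} = 3·(-0.7102624) + (-0.0875439) = -2.2183311
T_{1}^{(0)} = -0.5545828

-0.55458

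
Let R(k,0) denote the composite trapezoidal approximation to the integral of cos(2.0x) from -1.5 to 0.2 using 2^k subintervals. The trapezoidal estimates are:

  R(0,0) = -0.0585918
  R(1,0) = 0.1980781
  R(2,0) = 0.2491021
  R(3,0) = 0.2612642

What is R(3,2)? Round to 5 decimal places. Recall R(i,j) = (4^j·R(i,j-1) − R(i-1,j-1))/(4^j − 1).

R(2,1) = 0.2491021 + (0.2491021 − 0.1980781)/3 = 0.2661101
R(3,1) = 0.2612642 + (0.2612642 − 0.2491021)/3 = 0.2653182
R(3,2) = 0.2653182 + (0.2653182 − 0.2661101)/15 = 0.2652654

0.26527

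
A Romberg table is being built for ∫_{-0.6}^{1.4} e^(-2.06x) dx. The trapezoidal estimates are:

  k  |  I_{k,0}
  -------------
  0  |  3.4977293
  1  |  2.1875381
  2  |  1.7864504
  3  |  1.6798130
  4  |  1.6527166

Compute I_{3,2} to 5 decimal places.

1.64370

Richardson extrapolation on the trapezoidal column (denominator 4−1=3):
I_{2,1} = 1.7864504 + (1.7864504 − 2.1875381)/3 = 1.6527545
I_{3,1} = (4·1.6798130 − 1.7864504) / 3 = 1.6442672
I_{3,2} = (16·1.6442672 − 1.6527545) / 15 = 1.6437014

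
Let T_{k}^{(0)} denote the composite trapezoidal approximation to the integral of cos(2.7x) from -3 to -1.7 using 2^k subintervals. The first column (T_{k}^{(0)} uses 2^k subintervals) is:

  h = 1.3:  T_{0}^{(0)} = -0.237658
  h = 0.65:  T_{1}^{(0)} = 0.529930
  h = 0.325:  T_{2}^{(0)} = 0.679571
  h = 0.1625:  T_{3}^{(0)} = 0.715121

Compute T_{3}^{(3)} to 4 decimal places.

0.7268

Richardson extrapolation on the trapezoidal column (denominator 4−1=3):
T_{1}^{(1)} = (4·0.529930 − (-0.237658)) / 3 = 0.785793
T_{2}^{(1)} = 0.679571 + (0.679571 − 0.529930)/3 = 0.729451
T_{3}^{(1)} = 0.715121 + (0.715121 − 0.679571)/3 = 0.726971
T_{2}^{(2)} = (16·0.729451 − 0.785793) / 15 = 0.725695
T_{3}^{(2)} = 0.726971 + (0.726971 − 0.729451)/15 = 0.726806
T_{3}^{(3)} = 0.726806 + (0.726806 − 0.725695)/63 = 0.726824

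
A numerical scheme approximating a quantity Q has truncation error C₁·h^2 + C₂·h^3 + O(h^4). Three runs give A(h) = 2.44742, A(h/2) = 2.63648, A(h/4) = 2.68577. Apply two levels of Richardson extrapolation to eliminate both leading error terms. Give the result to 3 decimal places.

First eliminate the h^2 term (factor 2^2 = 4):
  B₁ = (4·2.63648 − 2.44742)/3 = 2.69950
  B₂ = (4·2.68577 − 2.63648)/3 = 2.70220
Then eliminate the h^3 term (factor 2^3 = 8):
  (8·2.70220 − 2.69950)/7 = 2.70259

2.703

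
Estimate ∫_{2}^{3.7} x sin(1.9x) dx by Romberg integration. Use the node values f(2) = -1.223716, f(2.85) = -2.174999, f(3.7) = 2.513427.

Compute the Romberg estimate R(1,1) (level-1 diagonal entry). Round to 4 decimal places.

R(0,0) (trapezoid, 1 panel, h=1.7000): 1.096254
R(1,0) (trapezoid, 2 panels, h=0.8500): -1.300622
R(1,1) = -1.300622 + (-1.300622 − 1.096254)/3 = -2.099581

-2.0996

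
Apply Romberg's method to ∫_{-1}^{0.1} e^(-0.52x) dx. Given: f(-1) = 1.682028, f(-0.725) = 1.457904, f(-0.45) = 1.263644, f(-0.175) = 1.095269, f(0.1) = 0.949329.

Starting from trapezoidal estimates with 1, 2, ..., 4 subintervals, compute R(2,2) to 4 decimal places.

R(0,0) (trapezoid, 1 panel, h=1.1000): 1.447246
R(1,0) (trapezoid, 2 panels, h=0.5500): 1.418627
R(2,0) (trapezoid, 4 panels, h=0.2750): 1.411436
R(1,1) = 1.418627 + (1.418627 − 1.447246)/3 = 1.409087
R(2,1) = 1.411436 + (1.411436 − 1.418627)/3 = 1.409039
R(2,2) = 1.409039 + (1.409039 − 1.409087)/15 = 1.409036

1.4090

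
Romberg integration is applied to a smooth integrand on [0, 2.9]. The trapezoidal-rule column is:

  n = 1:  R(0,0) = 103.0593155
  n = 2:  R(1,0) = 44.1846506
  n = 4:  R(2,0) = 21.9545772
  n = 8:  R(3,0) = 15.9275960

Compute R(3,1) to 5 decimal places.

Richardson extrapolation on the trapezoidal column (denominator 4−1=3):
R(3,1) = (4·15.9275960 − 21.9545772) / 3 = 13.9186023

13.91860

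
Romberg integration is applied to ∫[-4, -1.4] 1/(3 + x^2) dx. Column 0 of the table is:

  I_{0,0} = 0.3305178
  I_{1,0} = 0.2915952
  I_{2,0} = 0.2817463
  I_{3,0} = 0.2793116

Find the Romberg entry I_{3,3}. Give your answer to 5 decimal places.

0.27850

I_{1,1} = (4·0.2915952 − 0.3305178) / 3 = 0.2786210
I_{2,1} = 0.2817463 + (0.2817463 − 0.2915952)/3 = 0.2784633
I_{3,1} = (4·0.2793116 − 0.2817463) / 3 = 0.2785000
I_{2,2} = 0.2784633 + (0.2784633 − 0.2786210)/15 = 0.2784528
I_{3,2} = 0.2785000 + (0.2785000 − 0.2784633)/15 = 0.2785024
I_{3,3} = 0.2785024 + (0.2785024 − 0.2784528)/63 = 0.2785032
(Column j=1 coincides with Simpson's rule on the same nodes.)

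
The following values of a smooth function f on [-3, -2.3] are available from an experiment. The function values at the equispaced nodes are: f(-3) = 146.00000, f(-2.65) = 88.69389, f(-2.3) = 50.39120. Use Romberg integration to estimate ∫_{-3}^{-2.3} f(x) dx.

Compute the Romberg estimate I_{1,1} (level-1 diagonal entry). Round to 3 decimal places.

I_{0,0} (trapezoid, 1 panel, h=0.7000): 68.73692
I_{1,0} (trapezoid, 2 panels, h=0.3500): 65.41132
I_{1,1} = 65.41132 + (65.41132 − 68.73692)/3 = 64.30279

64.303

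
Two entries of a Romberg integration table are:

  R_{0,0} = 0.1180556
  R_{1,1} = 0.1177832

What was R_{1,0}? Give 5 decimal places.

0.11785

From R_{1,1} = (4·R_{1,0} − R_{0,0})/3, solve for R_{1,0}:
4·R_{1,0} = 3·0.1177832 + 0.1180556 = 0.4714052
R_{1,0} = 0.1178513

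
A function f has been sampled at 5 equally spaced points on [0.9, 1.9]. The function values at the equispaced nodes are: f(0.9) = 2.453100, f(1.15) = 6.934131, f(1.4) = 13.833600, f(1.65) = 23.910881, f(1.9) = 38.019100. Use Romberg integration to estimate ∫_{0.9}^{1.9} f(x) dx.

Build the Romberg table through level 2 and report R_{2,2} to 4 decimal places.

R_{0,0} (trapezoid, 1 panel, h=1.0000): 20.236100
R_{1,0} (trapezoid, 2 panels, h=0.5000): 17.034850
R_{2,0} (trapezoid, 4 panels, h=0.2500): 16.228678
R_{1,1} = 17.034850 + (17.034850 − 20.236100)/3 = 15.967767
R_{2,1} = 16.228678 + (16.228678 − 17.034850)/3 = 15.959954
R_{2,2} = 15.959954 + (15.959954 − 15.967767)/15 = 15.959433

15.9594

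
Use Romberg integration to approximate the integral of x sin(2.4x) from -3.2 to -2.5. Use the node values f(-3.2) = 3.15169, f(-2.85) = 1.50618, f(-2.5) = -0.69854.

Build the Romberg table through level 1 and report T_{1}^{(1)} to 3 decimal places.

0.989

T_{0}^{(0)} (trapezoid, 1 panel, h=0.7000): 0.85860
T_{1}^{(0)} (trapezoid, 2 panels, h=0.3500): 0.95646
T_{1}^{(1)} = 0.95646 + (0.95646 − 0.85860)/3 = 0.98908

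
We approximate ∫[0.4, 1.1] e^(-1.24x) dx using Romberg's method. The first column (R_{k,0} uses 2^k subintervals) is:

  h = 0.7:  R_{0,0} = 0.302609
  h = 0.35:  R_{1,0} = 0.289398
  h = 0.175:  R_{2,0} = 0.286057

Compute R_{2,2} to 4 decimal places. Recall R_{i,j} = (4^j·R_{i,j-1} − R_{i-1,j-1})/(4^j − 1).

0.2849

R_{1,1} = (4·0.289398 − 0.302609) / 3 = 0.284994
R_{2,1} = 0.286057 + (0.286057 − 0.289398)/3 = 0.284943
R_{2,2} = 0.284943 + (0.284943 − 0.284994)/15 = 0.284940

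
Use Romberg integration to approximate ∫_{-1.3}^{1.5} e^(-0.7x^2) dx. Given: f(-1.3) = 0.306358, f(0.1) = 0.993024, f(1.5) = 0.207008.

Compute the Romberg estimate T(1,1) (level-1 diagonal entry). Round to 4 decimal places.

2.0932

T(0,0) (trapezoid, 1 panel, h=2.8000): 0.718712
T(1,0) (trapezoid, 2 panels, h=1.4000): 1.749590
T(1,1) = 1.749590 + (1.749590 − 0.718712)/3 = 2.093216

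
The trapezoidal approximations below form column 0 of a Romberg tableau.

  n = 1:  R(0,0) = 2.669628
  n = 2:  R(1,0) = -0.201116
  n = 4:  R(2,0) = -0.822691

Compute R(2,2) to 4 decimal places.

-1.0213

Richardson extrapolation on the trapezoidal column (denominator 4−1=3):
R(1,1) = -0.201116 + (-0.201116 − 2.669628)/3 = -1.158031
R(2,1) = (4·(-0.822691) − (-0.201116)) / 3 = -1.029883
R(2,2) = (16·(-1.029883) − (-1.158031)) / 15 = -1.021340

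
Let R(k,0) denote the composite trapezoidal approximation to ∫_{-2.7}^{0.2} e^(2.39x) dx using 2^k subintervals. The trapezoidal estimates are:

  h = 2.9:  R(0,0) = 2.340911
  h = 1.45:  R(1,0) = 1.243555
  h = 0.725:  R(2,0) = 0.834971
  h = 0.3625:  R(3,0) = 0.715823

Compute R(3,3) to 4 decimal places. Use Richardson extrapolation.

Richardson extrapolation on the trapezoidal column (denominator 4−1=3):
R(1,1) = (4·1.243555 − 2.340911) / 3 = 0.877770
R(2,1) = (4·0.834971 − 1.243555) / 3 = 0.698776
R(3,1) = 0.715823 + (0.715823 − 0.834971)/3 = 0.676107
R(2,2) = 0.698776 + (0.698776 − 0.877770)/15 = 0.686843
R(3,2) = 0.676107 + (0.676107 − 0.698776)/15 = 0.674596
R(3,3) = 0.674596 + (0.674596 − 0.686843)/63 = 0.674402
(Column j=1 coincides with Simpson's rule on the same nodes.)

0.6744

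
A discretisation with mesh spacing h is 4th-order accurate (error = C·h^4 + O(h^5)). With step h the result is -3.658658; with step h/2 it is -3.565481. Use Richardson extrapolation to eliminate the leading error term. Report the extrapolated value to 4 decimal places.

-3.5593

The leading error scales as h^4; refining by a factor of 2 reduces it by 2^4 = 16.
Extrapolated value = (16·A(h/2) − A(h)) / (16 − 1)
= (16·(-3.565481) − (-3.658658)) / 15
= -53.389038 / 15 = -3.559269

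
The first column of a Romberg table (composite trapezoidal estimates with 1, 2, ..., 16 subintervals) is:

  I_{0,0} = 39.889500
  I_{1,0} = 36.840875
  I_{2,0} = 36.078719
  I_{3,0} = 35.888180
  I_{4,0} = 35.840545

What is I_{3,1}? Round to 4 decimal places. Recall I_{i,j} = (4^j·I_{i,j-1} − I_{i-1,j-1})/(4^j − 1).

35.8247

I_{3,1} = 35.888180 + (35.888180 − 36.078719)/3 = 35.824667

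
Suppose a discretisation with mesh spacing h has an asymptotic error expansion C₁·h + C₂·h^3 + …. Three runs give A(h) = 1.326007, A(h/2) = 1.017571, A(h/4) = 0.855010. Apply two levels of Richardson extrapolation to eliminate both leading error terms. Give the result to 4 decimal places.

First eliminate the h term (factor 2^1 = 2):
  B₁ = (2·1.017571 − 1.326007)/1 = 0.709135
  B₂ = (2·0.855010 − 1.017571)/1 = 0.692449
Then eliminate the h^3 term (factor 2^3 = 8):
  (8·0.692449 − 0.709135)/7 = 0.690065

0.6901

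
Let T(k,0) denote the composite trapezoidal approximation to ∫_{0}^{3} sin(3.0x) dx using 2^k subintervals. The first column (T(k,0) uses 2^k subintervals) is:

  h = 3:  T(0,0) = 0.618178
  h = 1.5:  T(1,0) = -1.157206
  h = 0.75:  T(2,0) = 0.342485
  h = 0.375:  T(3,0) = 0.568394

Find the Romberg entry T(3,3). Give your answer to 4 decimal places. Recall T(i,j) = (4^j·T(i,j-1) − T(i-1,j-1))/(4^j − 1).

T(1,1) = (4·(-1.157206) − 0.618178) / 3 = -1.749001
T(2,1) = 0.342485 + (0.342485 − (-1.157206))/3 = 0.842382
T(3,1) = 0.568394 + (0.568394 − 0.342485)/3 = 0.643697
T(2,2) = (16·0.842382 − (-1.749001)) / 15 = 1.015141
T(3,2) = 0.643697 + (0.643697 − 0.842382)/15 = 0.630451
T(3,3) = 0.630451 + (0.630451 − 1.015141)/63 = 0.624345

0.6243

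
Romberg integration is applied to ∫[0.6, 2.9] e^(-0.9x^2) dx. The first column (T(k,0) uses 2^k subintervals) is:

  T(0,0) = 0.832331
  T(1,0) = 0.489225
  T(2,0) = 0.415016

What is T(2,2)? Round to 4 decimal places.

0.3913

T(1,1) = (4·0.489225 − 0.832331) / 3 = 0.374856
T(2,1) = (4·0.415016 − 0.489225) / 3 = 0.390280
T(2,2) = (16·0.390280 − 0.374856) / 15 = 0.391308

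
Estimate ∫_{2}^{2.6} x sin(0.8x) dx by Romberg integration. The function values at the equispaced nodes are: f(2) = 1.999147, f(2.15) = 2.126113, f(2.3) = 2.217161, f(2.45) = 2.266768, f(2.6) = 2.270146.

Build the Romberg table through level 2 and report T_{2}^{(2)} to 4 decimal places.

1.3138

T_{0}^{(0)} (trapezoid, 1 panel, h=0.6000): 1.280788
T_{1}^{(0)} (trapezoid, 2 panels, h=0.3000): 1.305542
T_{2}^{(0)} (trapezoid, 4 panels, h=0.1500): 1.311703
T_{1}^{(1)} = 1.305542 + (1.305542 − 1.280788)/3 = 1.313793
T_{2}^{(1)} = 1.311703 + (1.311703 − 1.305542)/3 = 1.313757
T_{2}^{(2)} = 1.313757 + (1.313757 − 1.313793)/15 = 1.313755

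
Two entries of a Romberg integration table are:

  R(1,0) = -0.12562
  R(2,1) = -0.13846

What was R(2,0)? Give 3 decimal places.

-0.135

From R(2,1) = (4·R(2,0) − R(1,0))/3, solve for R(2,0):
4·R(2,0) = 3·(-0.13846) + (-0.12562) = -0.54100
R(2,0) = -0.13525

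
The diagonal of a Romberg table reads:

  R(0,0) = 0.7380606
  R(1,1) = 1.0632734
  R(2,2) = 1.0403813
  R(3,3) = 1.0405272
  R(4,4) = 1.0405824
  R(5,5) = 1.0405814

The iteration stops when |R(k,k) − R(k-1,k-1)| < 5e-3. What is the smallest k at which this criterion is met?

k = 3

|R(1,1) − R(0,0)| = 0.3252128 ≥ 5e-3
|R(2,2) − R(1,1)| = 0.0228921 ≥ 5e-3
|R(3,3) − R(2,2)| = 0.0001459 < 5e-3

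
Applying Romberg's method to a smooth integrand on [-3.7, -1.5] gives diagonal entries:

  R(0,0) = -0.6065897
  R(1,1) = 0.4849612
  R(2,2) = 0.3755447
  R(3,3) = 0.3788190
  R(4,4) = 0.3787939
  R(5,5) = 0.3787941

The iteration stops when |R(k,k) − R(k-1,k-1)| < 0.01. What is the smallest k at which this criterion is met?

|R(1,1) − R(0,0)| = 1.0915509 ≥ 0.01
|R(2,2) − R(1,1)| = 0.1094165 ≥ 0.01
|R(3,3) − R(2,2)| = 0.0032743 < 0.01

k = 3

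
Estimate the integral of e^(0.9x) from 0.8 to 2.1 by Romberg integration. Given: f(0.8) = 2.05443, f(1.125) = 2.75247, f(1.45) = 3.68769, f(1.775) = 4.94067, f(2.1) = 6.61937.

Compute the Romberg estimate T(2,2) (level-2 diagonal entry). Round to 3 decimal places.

5.072

T(0,0) (trapezoid, 1 panel, h=1.3000): 5.63797
T(1,0) (trapezoid, 2 panels, h=0.6500): 5.21598
T(2,0) (trapezoid, 4 panels, h=0.3250): 5.10826
T(1,1) = 5.21598 + (5.21598 − 5.63797)/3 = 5.07532
T(2,1) = 5.10826 + (5.10826 − 5.21598)/3 = 5.07235
T(2,2) = 5.07235 + (5.07235 − 5.07532)/15 = 5.07215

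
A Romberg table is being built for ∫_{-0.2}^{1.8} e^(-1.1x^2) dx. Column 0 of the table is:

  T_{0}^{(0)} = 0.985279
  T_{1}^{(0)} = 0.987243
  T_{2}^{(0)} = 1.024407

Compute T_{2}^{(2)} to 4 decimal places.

1.0401

Richardson extrapolation on the trapezoidal column (denominator 4−1=3):
T_{1}^{(1)} = (4·0.987243 − 0.985279) / 3 = 0.987898
T_{2}^{(1)} = (4·1.024407 − 0.987243) / 3 = 1.036795
T_{2}^{(2)} = 1.036795 + (1.036795 − 0.987898)/15 = 1.040055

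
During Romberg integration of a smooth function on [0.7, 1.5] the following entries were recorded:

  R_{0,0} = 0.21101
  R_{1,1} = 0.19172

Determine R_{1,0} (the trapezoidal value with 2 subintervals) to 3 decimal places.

0.197

From R_{1,1} = (4·R_{1,0} − R_{0,0})/3, solve for R_{1,0}:
4·R_{1,0} = 3·0.19172 + 0.21101 = 0.78617
R_{1,0} = 0.19654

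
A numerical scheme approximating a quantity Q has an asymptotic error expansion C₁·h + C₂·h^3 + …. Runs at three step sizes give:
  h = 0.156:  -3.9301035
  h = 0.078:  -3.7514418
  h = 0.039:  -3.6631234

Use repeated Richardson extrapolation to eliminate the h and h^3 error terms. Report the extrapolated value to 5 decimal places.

First eliminate the h term (factor 2^1 = 2):
  B₁ = (2·(-3.7514418) − (-3.9301035))/1 = -3.5727801
  B₂ = (2·(-3.6631234) − (-3.7514418))/1 = -3.5748050
Then eliminate the h^3 term (factor 2^3 = 8):
  (8·(-3.5748050) − (-3.5727801))/7 = -3.5750943

-3.57509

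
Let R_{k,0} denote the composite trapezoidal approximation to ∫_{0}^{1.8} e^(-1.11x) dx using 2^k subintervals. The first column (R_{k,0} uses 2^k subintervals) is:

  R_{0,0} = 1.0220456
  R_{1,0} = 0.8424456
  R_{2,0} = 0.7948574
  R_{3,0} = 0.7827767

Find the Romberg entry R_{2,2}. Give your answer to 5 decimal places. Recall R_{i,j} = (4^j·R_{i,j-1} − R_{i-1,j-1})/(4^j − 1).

R_{1,1} = (4·0.8424456 − 1.0220456) / 3 = 0.7825789
R_{2,1} = (4·0.7948574 − 0.8424456) / 3 = 0.7789947
R_{2,2} = 0.7789947 + (0.7789947 − 0.7825789)/15 = 0.7787558

0.77876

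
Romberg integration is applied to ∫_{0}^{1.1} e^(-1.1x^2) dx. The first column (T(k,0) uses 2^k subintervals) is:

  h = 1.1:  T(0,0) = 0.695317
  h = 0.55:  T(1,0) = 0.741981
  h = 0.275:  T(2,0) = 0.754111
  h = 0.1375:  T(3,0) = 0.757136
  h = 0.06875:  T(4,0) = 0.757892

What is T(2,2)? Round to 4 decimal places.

0.7582

Richardson extrapolation on the trapezoidal column (denominator 4−1=3):
T(1,1) = 0.741981 + (0.741981 − 0.695317)/3 = 0.757536
T(2,1) = (4·0.754111 − 0.741981) / 3 = 0.758154
T(2,2) = (16·0.758154 − 0.757536) / 15 = 0.758195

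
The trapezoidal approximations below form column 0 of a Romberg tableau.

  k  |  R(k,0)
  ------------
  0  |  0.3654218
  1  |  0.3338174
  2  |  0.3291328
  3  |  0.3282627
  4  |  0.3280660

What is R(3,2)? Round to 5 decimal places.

R(2,1) = 0.3291328 + (0.3291328 − 0.3338174)/3 = 0.3275713
R(3,1) = 0.3282627 + (0.3282627 − 0.3291328)/3 = 0.3279727
R(3,2) = (16·0.3279727 − 0.3275713) / 15 = 0.3279995

0.32800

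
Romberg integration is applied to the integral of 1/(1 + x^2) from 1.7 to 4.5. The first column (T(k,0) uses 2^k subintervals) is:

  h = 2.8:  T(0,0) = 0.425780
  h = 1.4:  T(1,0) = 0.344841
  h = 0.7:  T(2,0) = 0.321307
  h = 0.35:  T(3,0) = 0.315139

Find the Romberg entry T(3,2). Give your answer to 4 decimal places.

T(2,1) = (4·0.321307 − 0.344841) / 3 = 0.313462
T(3,1) = 0.315139 + (0.315139 − 0.321307)/3 = 0.313083
T(3,2) = (16·0.313083 − 0.313462) / 15 = 0.313058

0.3131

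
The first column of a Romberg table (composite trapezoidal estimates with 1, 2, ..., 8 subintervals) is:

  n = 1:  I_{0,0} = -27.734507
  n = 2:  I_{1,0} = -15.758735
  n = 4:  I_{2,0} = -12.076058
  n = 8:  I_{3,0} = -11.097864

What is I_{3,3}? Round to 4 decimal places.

Richardson extrapolation on the trapezoidal column (denominator 4−1=3):
I_{1,1} = -15.758735 + (-15.758735 − (-27.734507))/3 = -11.766811
I_{2,1} = (4·(-12.076058) − (-15.758735)) / 3 = -10.848499
I_{3,1} = (4·(-11.097864) − (-12.076058)) / 3 = -10.771799
I_{2,2} = -10.848499 + (-10.848499 − (-11.766811))/15 = -10.787278
I_{3,2} = -10.771799 + (-10.771799 − (-10.848499))/15 = -10.766686
I_{3,3} = (64·(-10.766686) − (-10.787278)) / 63 = -10.766359

-10.7664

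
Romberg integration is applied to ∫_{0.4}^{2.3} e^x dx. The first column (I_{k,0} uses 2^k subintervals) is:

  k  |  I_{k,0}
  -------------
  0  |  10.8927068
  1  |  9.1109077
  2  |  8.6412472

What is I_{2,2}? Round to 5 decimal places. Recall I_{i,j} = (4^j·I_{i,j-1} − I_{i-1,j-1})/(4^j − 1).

8.48254

Richardson extrapolation on the trapezoidal column (denominator 4−1=3):
I_{1,1} = (4·9.1109077 − 10.8927068) / 3 = 8.5169747
I_{2,1} = 8.6412472 + (8.6412472 − 9.1109077)/3 = 8.4846937
I_{2,2} = (16·8.4846937 − 8.5169747) / 15 = 8.4825416
(Column j=1 coincides with Simpson's rule on the same nodes.)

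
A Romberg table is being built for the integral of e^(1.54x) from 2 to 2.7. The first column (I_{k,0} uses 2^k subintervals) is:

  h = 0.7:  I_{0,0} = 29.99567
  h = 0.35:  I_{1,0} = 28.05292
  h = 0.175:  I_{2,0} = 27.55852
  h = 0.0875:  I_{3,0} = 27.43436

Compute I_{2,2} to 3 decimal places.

Richardson extrapolation on the trapezoidal column (denominator 4−1=3):
I_{1,1} = 28.05292 + (28.05292 − 29.99567)/3 = 27.40534
I_{2,1} = (4·27.55852 − 28.05292) / 3 = 27.39372
I_{2,2} = 27.39372 + (27.39372 − 27.40534)/15 = 27.39295

27.393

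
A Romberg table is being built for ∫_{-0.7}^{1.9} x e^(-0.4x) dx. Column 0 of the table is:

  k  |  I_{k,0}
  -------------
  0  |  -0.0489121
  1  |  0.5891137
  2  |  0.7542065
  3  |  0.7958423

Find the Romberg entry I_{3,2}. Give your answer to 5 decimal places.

0.80975

Richardson extrapolation on the trapezoidal column (denominator 4−1=3):
I_{2,1} = 0.7542065 + (0.7542065 − 0.5891137)/3 = 0.8092374
I_{3,1} = 0.7958423 + (0.7958423 − 0.7542065)/3 = 0.8097209
I_{3,2} = (16·0.8097209 − 0.8092374) / 15 = 0.8097531
(Column j=1 coincides with Simpson's rule on the same nodes.)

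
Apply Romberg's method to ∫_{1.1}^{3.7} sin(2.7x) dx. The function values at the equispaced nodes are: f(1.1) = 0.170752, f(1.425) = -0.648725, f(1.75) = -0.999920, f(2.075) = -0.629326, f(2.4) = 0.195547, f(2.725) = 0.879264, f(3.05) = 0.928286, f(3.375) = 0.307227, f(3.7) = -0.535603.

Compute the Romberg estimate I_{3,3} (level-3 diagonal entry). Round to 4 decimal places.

-0.0518

I_{0,0} (trapezoid, 1 panel, h=2.6000): -0.474306
I_{1,0} (trapezoid, 2 panels, h=1.3000): 0.017058
I_{2,0} (trapezoid, 4 panels, h=0.6500): -0.038033
I_{3,0} (trapezoid, 8 panels, h=0.3250): -0.048774
I_{1,1} = 0.017058 + (0.017058 − (-0.474306))/3 = 0.180846
I_{2,1} = -0.038033 + (-0.038033 − 0.017058)/3 = -0.056397
I_{3,1} = -0.048774 + (-0.048774 − (-0.038033))/3 = -0.052354
I_{2,2} = -0.056397 + (-0.056397 − 0.180846)/15 = -0.072213
I_{3,2} = -0.052354 + (-0.052354 − (-0.056397))/15 = -0.052084
I_{3,3} = -0.052084 + (-0.052084 − (-0.072213))/63 = -0.051764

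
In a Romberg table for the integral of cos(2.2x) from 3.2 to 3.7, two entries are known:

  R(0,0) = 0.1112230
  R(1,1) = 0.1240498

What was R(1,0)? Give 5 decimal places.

From R(1,1) = (4·R(1,0) − R(0,0))/3, solve for R(1,0):
4·R(1,0) = 3·0.1240498 + 0.1112230 = 0.4833724
R(1,0) = 0.1208431

0.12084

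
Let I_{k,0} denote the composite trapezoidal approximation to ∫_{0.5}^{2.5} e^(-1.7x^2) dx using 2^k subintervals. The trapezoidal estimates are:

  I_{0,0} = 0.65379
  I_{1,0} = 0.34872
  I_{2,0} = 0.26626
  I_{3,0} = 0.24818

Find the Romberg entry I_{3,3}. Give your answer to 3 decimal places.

I_{1,1} = 0.34872 + (0.34872 − 0.65379)/3 = 0.24703
I_{2,1} = (4·0.26626 − 0.34872) / 3 = 0.23877
I_{3,1} = 0.24818 + (0.24818 − 0.26626)/3 = 0.24215
I_{2,2} = 0.23877 + (0.23877 − 0.24703)/15 = 0.23822
I_{3,2} = (16·0.24215 − 0.23877) / 15 = 0.24238
I_{3,3} = (64·0.24238 − 0.23822) / 63 = 0.24245
(Column j=1 coincides with Simpson's rule on the same nodes.)

0.242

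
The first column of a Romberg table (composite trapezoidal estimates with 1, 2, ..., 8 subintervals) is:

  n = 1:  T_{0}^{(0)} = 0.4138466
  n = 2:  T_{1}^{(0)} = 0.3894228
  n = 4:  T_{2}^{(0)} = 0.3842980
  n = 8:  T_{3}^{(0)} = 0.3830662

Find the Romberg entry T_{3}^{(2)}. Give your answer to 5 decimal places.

0.38266

Richardson extrapolation on the trapezoidal column (denominator 4−1=3):
T_{2}^{(1)} = 0.3842980 + (0.3842980 − 0.3894228)/3 = 0.3825897
T_{3}^{(1)} = 0.3830662 + (0.3830662 − 0.3842980)/3 = 0.3826556
T_{3}^{(2)} = (16·0.3826556 − 0.3825897) / 15 = 0.3826600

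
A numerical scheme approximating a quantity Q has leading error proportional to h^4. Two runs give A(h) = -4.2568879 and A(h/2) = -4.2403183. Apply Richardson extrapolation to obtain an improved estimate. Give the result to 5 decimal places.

-4.23921

The leading error scales as h^4; refining by a factor of 2 reduces it by 2^4 = 16.
Extrapolated value = (16·A(h/2) − A(h)) / (16 − 1)
= (16·(-4.2403183) − (-4.2568879)) / 15
= -63.5882049 / 15 = -4.2392137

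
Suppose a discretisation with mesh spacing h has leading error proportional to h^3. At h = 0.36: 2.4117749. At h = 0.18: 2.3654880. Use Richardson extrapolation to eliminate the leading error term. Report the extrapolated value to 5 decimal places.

The leading error scales as h^3; refining by a factor of 2 reduces it by 2^3 = 8.
Extrapolated value = (8·A(h/2) − A(h)) / (8 − 1)
= (8·2.3654880 − 2.4117749) / 7
= 16.5121291 / 7 = 2.3588756

2.35888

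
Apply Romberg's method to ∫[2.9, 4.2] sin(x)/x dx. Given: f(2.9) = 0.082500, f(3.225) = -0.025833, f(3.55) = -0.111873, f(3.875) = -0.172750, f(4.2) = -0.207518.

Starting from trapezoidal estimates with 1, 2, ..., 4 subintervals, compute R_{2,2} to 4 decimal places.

-0.1238

R_{0,0} (trapezoid, 1 panel, h=1.3000): -0.081262
R_{1,0} (trapezoid, 2 panels, h=0.6500): -0.113348
R_{2,0} (trapezoid, 4 panels, h=0.3250): -0.121214
R_{1,1} = -0.113348 + (-0.113348 − (-0.081262))/3 = -0.124043
R_{2,1} = -0.121214 + (-0.121214 − (-0.113348))/3 = -0.123836
R_{2,2} = -0.123836 + (-0.123836 − (-0.124043))/15 = -0.123822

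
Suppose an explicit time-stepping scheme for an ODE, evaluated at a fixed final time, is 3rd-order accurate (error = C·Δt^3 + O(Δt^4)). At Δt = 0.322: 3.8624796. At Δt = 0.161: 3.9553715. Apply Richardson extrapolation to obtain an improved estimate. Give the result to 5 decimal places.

3.96864

The leading error scales as Δt^3; refining by a factor of 2 reduces it by 2^3 = 8.
Extrapolated value = (8·A(Δt/2) − A(Δt)) / (8 − 1)
= (8·3.9553715 − 3.8624796) / 7
= 27.7804924 / 7 = 3.9686418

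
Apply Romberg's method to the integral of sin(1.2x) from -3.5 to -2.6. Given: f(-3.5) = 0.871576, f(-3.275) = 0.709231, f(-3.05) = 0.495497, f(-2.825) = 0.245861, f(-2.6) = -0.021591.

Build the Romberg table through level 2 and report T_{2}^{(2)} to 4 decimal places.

T_{0}^{(0)} (trapezoid, 1 panel, h=0.9000): 0.382493
T_{1}^{(0)} (trapezoid, 2 panels, h=0.4500): 0.414220
T_{2}^{(0)} (trapezoid, 4 panels, h=0.2250): 0.422006
T_{1}^{(1)} = 0.414220 + (0.414220 − 0.382493)/3 = 0.424796
T_{2}^{(1)} = 0.422006 + (0.422006 − 0.414220)/3 = 0.424601
T_{2}^{(2)} = 0.424601 + (0.424601 − 0.424796)/15 = 0.424588

0.4246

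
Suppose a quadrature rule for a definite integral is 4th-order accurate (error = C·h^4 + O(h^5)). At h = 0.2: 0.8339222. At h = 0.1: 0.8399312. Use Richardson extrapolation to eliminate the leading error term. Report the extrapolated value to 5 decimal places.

0.84033

The leading error scales as h^4; refining by a factor of 2 reduces it by 2^4 = 16.
Extrapolated value = (16·A(h/2) − A(h)) / (16 − 1)
= (16·0.8399312 − 0.8339222) / 15
= 12.6049770 / 15 = 0.8403318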